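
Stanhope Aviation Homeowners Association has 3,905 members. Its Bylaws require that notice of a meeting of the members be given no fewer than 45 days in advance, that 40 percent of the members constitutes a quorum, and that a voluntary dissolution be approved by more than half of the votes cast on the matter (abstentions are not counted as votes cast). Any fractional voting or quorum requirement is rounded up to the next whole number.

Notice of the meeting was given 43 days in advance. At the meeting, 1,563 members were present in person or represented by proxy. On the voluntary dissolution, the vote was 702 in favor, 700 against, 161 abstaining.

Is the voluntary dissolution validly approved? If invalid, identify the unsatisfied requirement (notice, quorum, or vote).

Notice: 43 days given; 45 required. Not satisfied.
Quorum: 40% of 3,905 = 1,562; 1,563 present. Satisfied.
Vote: requires a majority of the votes cast (1,563 − 161 abstaining = 1,402); a majority of 1402 is 702, so 702 needed; 702 in favor. Satisfied.

Invalid — notice requirement not satisfied.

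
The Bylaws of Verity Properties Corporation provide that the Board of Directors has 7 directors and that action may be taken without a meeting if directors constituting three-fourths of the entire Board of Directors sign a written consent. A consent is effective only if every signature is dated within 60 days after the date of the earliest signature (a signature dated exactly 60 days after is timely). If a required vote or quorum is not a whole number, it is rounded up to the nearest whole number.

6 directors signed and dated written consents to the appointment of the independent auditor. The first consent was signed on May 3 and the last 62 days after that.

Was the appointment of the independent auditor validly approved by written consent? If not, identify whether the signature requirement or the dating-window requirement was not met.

Not effective — dating-window requirement not satisfied.

Signatures required: three-fourths of 7 — 3/4 of 7 = 5.25, rounded up to 6, so 6 needed; 6 signed. Sufficient.
Dating window: the latest signature is 62 days after the earliest; the limit is 60 days. Outside the window.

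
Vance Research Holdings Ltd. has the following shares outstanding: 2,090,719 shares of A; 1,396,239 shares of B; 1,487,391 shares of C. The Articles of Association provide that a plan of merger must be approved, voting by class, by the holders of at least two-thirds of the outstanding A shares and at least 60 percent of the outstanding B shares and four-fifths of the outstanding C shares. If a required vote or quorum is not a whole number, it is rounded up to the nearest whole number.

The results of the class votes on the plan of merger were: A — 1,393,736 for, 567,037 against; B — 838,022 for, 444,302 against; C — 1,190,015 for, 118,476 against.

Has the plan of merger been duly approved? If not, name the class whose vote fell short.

Not approved — the A shares did not give the required vote.

A: 2/3 of 2090719 = 1393812.67, rounded up to 1393813; 1,393,813 required, 1,393,736 in favor — not approved.
B: 3/5 of 1396239 = 837743.40, rounded up to 837744; 837,744 required, 838,022 in favor — approved.
C: 4/5 of 1487391 = 1189912.80, rounded up to 1189913; 1,189,913 required, 1,190,015 in favor — approved.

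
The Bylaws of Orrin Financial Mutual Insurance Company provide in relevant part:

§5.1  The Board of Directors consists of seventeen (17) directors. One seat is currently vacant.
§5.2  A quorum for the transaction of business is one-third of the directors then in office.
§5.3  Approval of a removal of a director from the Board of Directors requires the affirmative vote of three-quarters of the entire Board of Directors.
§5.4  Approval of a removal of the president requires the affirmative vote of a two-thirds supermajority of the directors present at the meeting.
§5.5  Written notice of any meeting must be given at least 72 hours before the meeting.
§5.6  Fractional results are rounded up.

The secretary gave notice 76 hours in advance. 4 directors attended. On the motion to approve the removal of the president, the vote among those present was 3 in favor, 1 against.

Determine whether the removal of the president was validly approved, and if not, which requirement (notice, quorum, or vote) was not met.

Notice: 76 hours given; 72 required (76 ≥ 72). Satisfied.
Quorum: 4 present; quorum is 6. Not satisfied.
Vote: the removal of the president requires two-thirds of the directors present (4). 2/3 of 4 = 2.67, rounded up to 3, so 3 affirmative votes are needed; 3 voted in favor. Satisfied. (Moot — without a quorum no business can be validly transacted.)

Invalid — quorum requirement not satisfied.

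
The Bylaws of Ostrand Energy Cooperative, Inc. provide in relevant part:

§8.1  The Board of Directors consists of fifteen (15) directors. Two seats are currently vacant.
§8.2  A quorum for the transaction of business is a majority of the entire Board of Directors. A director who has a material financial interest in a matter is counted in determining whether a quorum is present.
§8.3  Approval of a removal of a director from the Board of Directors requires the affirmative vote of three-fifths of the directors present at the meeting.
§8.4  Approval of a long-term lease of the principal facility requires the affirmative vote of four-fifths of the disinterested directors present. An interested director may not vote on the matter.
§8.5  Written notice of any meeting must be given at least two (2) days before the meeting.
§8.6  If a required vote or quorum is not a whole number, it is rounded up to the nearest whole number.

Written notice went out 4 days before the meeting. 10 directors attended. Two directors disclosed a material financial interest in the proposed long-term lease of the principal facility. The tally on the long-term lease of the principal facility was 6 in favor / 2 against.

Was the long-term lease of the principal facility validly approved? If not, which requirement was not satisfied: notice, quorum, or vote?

Invalid — vote requirement not satisfied.

Notice: 4 days given; 2 required (4 ≥ 2). Satisfied.
Quorum: 10 present (interested directors count toward quorum); quorum is 8. Satisfied.
Vote: the long-term lease of the principal facility requires four-fifths of the disinterested directors present (10 − 2 = 8). 4/5 of 8 = 6.40, rounded up to 7, so 7 affirmative votes are needed; 6 voted in favor. Not satisfied.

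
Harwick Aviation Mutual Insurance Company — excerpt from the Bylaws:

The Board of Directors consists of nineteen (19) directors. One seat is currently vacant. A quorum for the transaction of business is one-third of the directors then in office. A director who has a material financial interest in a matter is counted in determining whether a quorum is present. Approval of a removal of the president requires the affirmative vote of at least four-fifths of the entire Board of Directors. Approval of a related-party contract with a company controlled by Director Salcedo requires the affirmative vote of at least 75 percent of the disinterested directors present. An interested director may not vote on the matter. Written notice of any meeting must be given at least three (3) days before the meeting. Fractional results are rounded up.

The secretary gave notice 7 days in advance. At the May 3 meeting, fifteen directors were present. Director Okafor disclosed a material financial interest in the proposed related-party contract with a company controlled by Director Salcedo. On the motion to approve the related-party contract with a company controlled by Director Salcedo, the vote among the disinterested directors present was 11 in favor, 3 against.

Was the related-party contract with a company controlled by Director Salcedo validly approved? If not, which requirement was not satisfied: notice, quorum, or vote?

Notice: 7 days given; 3 required (7 ≥ 3). Satisfied.
Quorum: 15 present (interested directors count toward quorum); quorum is 6. Satisfied.
Vote: the related-party contract with a company controlled by Director Salcedo requires three-fourths of the disinterested directors present (15 − 1 = 14). 3/4 of 14 = 10.50, rounded up to 11, so 11 affirmative votes are needed; 11 voted in favor. Satisfied.

Valid — all requirements satisfied.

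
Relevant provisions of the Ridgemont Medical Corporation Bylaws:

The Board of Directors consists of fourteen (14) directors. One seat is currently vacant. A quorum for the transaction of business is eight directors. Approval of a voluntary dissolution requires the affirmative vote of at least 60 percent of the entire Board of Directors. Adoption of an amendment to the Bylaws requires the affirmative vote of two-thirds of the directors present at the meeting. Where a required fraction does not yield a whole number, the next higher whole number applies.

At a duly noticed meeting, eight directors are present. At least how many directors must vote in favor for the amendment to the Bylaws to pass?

6

The amendment to the Bylaws requires two-thirds of the directors present (8).
2/3 of 8 = 5.33, rounded up to 6.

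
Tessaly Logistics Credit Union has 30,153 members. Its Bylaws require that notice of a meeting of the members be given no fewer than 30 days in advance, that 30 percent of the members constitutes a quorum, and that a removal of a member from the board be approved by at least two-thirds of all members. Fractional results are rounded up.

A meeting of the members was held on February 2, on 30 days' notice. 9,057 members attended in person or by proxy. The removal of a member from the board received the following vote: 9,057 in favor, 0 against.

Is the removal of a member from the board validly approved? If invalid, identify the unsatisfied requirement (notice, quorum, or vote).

Invalid — vote requirement not satisfied.

Notice: 30 days given; 30 required. Satisfied.
Quorum: 30% of 30,153 = 9,045.90, rounded up to 9,046; 9,057 present. Satisfied.
Vote: requires two-thirds of all members (30,153); 2/3 of 30153 = 20102, so 20,102 needed; 9,057 in favor. Not satisfied.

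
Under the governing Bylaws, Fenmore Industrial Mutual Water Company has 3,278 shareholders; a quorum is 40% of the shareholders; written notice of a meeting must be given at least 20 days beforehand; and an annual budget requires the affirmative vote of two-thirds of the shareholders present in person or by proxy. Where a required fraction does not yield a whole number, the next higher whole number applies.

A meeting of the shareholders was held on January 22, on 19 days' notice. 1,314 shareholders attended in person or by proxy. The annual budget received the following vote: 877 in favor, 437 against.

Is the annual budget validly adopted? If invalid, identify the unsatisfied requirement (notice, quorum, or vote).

Notice: 19 days given; 20 required. Not satisfied.
Quorum: 40% of 3,278 = 1,311.20, rounded up to 1,312; 1,314 present. Satisfied.
Vote: requires two-thirds of those present (1,314); 2/3 of 1314 = 876, so 876 needed; 877 in favor. Satisfied.

Invalid — notice requirement not satisfied.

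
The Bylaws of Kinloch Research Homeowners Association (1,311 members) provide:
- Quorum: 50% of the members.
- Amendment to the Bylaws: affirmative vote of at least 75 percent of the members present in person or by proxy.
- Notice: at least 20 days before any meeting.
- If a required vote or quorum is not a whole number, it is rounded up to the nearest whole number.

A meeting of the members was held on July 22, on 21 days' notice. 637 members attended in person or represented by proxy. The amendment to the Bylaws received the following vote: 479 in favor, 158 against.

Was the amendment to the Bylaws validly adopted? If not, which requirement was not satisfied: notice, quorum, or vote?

Invalid — quorum requirement not satisfied.

Notice: 21 days given; 20 required. Satisfied.
Quorum: 50% of 1,311 = 655.50, rounded up to 656; 637 present. Not satisfied.
Vote: requires three-fourths of those present (637); 3/4 of 637 = 477.75, rounded up to 478, so 478 needed; 479 in favor. Satisfied.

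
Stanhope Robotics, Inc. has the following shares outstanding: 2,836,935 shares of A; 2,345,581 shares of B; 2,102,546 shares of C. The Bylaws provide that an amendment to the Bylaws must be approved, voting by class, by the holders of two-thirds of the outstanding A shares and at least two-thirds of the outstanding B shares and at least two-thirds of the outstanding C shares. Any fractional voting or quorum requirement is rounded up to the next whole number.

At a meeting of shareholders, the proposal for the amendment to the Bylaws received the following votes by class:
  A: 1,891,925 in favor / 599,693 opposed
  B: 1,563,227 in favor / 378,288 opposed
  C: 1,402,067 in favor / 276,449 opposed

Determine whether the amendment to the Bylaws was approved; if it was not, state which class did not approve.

Not approved — the B shares did not give the required vote.

A: 2/3 of 2836935 = 1891290; 1,891,290 required, 1,891,925 in favor — approved.
B: 2/3 of 2345581 = 1563720.67, rounded up to 1563721; 1,563,721 required, 1,563,227 in favor — not approved.
C: 2/3 of 2102546 = 1401697.33, rounded up to 1401698; 1,401,698 required, 1,402,067 in favor — approved.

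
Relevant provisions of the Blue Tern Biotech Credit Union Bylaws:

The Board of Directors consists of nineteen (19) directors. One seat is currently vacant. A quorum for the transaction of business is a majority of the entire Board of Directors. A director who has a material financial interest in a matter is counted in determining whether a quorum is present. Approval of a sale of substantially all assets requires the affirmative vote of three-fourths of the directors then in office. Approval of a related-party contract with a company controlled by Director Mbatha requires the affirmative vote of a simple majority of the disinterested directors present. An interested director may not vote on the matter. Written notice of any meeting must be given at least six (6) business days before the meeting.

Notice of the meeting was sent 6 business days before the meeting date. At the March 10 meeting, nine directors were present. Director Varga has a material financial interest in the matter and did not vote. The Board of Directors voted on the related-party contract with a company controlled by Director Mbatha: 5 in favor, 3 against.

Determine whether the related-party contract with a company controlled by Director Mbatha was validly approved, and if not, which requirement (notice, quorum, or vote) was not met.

Invalid — quorum requirement not satisfied.

Notice: 6 business days given; 6 required (6 ≥ 6). Satisfied.
Quorum: 9 present (interested directors count toward quorum); quorum is 10. Not satisfied.
Vote: the related-party contract with a company controlled by Director Mbatha requires a majority of the disinterested directors present (9 − 1 = 8). A majority of 8 is 5, so 5 affirmative votes are needed; 5 voted in favor. Satisfied. (Moot — without a quorum no business can be validly transacted.)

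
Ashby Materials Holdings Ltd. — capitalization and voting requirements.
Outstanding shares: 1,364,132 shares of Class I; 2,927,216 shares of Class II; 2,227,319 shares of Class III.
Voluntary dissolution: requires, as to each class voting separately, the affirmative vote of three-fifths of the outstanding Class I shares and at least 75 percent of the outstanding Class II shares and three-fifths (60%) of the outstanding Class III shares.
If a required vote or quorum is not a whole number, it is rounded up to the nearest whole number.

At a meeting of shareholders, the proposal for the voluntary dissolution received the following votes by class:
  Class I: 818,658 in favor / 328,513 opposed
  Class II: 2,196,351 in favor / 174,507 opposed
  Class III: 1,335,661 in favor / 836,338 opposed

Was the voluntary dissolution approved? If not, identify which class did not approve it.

Not approved — the Class III shares did not give the required vote.

Class I: 3/5 of 1364132 = 818479.20, rounded up to 818480; 818,480 required, 818,658 in favor — approved.
Class II: 3/4 of 2927216 = 2195412; 2,195,412 required, 2,196,351 in favor — approved.
Class III: 3/5 of 2227319 = 1336391.40, rounded up to 1336392; 1,336,392 required, 1,335,661 in favor — not approved.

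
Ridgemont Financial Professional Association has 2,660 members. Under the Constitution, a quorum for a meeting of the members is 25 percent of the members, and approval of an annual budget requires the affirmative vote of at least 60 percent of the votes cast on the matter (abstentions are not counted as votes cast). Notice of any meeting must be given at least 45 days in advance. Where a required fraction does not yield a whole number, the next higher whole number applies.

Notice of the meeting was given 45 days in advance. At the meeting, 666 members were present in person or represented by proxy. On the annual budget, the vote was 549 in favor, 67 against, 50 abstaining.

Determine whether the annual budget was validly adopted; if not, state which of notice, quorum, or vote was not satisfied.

Valid — all requirements satisfied.

Notice: 45 days given; 45 required. Satisfied.
Quorum: 25% of 2,660 = 665; 666 present. Satisfied.
Vote: requires three-fifths of the votes cast (666 − 50 abstaining = 616); 3/5 of 616 = 369.60, rounded up to 370, so 370 needed; 549 in favor. Satisfied.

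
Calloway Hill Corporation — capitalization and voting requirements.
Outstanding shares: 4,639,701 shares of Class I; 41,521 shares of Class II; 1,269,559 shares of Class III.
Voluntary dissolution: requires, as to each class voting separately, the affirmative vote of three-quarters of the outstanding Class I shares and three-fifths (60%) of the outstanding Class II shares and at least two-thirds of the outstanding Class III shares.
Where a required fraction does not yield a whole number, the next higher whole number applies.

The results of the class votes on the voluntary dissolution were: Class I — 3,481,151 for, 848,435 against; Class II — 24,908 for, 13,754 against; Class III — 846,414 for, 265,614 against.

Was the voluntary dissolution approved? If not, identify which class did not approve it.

Not approved — the Class II shares did not give the required vote.

Class I: 3/4 of 4639701 = 3479775.75, rounded up to 3479776; 3,479,776 required, 3,481,151 in favor — approved.
Class II: 3/5 of 41521 = 24912.60, rounded up to 24913; 24,913 required, 24,908 in favor — not approved.
Class III: 2/3 of 1269559 = 846372.67, rounded up to 846373; 846,373 required, 846,414 in favor — approved.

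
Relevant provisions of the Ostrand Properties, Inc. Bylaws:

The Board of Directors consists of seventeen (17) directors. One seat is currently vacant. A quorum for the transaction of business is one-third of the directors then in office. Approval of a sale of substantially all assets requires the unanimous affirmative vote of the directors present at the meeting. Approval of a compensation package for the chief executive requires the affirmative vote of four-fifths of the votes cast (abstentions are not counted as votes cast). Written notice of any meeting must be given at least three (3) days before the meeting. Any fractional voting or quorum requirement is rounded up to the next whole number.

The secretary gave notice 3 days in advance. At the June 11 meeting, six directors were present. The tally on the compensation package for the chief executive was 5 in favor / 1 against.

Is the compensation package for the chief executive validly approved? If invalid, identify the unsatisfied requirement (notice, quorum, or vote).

Valid — all requirements satisfied.

Notice: 3 days given; 3 required (3 ≥ 3). Satisfied.
Quorum: 6 present; quorum is 6. Satisfied.
Vote: the compensation package for the chief executive requires four-fifths of the votes cast (6). 4/5 of 6 = 4.80, rounded up to 5, so 5 affirmative votes are needed; 5 voted in favor. Satisfied.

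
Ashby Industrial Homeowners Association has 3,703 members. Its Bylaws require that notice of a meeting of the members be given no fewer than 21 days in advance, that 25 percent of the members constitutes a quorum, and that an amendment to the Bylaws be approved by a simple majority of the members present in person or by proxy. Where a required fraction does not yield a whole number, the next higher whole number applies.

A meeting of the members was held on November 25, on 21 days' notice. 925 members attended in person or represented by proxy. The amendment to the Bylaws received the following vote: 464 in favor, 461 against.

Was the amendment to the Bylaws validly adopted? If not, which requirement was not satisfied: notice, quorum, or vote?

Invalid — quorum requirement not satisfied.

Notice: 21 days given; 21 required. Satisfied.
Quorum: 25% of 3,703 = 925.75, rounded up to 926; 925 present. Not satisfied.
Vote: requires a majority of those present (925); a majority of 925 is 463, so 463 needed; 464 in favor. Satisfied.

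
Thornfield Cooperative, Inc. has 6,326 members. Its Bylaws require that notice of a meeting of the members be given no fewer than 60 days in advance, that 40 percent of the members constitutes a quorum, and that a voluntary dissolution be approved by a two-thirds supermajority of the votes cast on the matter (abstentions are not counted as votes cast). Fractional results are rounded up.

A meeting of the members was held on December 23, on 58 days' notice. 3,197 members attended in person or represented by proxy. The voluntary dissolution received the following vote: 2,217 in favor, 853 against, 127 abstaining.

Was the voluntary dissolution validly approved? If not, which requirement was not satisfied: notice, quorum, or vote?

Invalid — notice requirement not satisfied.

Notice: 58 days given; 60 required. Not satisfied.
Quorum: 40% of 6,326 = 2,530.40, rounded up to 2,531; 3,197 present. Satisfied.
Vote: requires two-thirds of the votes cast (3,197 − 127 abstaining = 3,070); 2/3 of 3070 = 2046.67, rounded up to 2047, so 2,047 needed; 2,217 in favor. Satisfied.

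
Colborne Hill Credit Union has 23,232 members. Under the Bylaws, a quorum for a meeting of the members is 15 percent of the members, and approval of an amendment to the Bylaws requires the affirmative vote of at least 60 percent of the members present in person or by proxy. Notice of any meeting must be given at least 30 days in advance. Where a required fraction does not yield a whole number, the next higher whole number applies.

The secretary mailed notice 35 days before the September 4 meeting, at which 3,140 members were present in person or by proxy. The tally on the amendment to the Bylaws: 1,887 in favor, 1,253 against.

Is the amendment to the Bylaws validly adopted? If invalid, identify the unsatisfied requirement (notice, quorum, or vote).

Invalid — quorum requirement not satisfied.

Notice: 35 days given; 30 required. Satisfied.
Quorum: 15% of 23,232 = 3,484.80, rounded up to 3,485; 3,140 present. Not satisfied.
Vote: requires three-fifths of those present (3,140); 3/5 of 3140 = 1884, so 1,884 needed; 1,887 in favor. Satisfied.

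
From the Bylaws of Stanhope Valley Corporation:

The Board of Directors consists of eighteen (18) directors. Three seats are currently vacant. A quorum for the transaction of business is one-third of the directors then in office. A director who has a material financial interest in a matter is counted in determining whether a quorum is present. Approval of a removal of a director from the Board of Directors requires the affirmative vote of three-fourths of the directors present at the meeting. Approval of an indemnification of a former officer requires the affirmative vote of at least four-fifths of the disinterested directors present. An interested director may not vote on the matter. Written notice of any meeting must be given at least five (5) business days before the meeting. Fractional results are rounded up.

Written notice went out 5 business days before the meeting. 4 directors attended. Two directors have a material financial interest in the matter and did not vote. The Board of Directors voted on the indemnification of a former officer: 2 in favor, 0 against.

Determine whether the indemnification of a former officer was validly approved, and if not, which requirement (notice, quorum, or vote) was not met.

Notice: 5 business days given; 5 required (5 ≥ 5). Satisfied.
Quorum: 4 present (interested directors count toward quorum); quorum is 5. Not satisfied.
Vote: the indemnification of a former officer requires four-fifths of the disinterested directors present (4 − 2 = 2). 4/5 of 2 = 1.60, rounded up to 2, so 2 affirmative votes are needed; 2 voted in favor. Satisfied. (Moot — without a quorum no business can be validly transacted.)

Invalid — quorum requirement not satisfied.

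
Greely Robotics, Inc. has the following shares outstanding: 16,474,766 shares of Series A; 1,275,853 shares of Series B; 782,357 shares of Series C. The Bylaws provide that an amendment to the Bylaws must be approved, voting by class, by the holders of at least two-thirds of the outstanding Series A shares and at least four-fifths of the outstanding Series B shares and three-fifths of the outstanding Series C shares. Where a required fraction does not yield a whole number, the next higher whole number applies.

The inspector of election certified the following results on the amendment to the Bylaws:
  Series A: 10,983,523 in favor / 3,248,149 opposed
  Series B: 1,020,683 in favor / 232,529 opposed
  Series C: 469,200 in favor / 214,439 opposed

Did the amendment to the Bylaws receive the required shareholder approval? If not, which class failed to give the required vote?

Series A: 2/3 of 16474766 = 10983177.33, rounded up to 10983178; 10,983,178 required, 10,983,523 in favor — approved.
Series B: 4/5 of 1275853 = 1020682.40, rounded up to 1020683; 1,020,683 required, 1,020,683 in favor — approved.
Series C: 3/5 of 782357 = 469414.20, rounded up to 469415; 469,415 required, 469,200 in favor — not approved.

Not approved — the Series C shares did not give the required vote.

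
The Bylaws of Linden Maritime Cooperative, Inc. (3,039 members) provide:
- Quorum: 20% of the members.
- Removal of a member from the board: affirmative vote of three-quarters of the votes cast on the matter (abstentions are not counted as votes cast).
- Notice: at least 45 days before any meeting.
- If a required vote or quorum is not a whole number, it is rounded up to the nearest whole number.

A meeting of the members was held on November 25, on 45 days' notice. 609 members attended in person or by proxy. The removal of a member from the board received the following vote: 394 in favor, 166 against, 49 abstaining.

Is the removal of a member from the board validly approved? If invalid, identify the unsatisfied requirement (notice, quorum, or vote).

Invalid — vote requirement not satisfied.

Notice: 45 days given; 45 required. Satisfied.
Quorum: 20% of 3,039 = 607.80, rounded up to 608; 609 present. Satisfied.
Vote: requires three-fourths of the votes cast (609 − 49 abstaining = 560); 3/4 of 560 = 420, so 420 needed; 394 in favor. Not satisfied.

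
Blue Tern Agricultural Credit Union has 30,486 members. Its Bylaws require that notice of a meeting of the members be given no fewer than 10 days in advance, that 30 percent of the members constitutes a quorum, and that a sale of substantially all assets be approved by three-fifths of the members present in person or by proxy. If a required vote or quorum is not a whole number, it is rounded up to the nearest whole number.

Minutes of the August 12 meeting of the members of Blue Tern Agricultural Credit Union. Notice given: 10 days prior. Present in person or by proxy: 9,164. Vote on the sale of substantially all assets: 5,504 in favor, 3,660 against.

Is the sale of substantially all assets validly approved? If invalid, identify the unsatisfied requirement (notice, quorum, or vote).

Valid — all requirements satisfied.

Notice: 10 days given; 10 required. Satisfied.
Quorum: 30% of 30,486 = 9,145.80, rounded up to 9,146; 9,164 present. Satisfied.
Vote: requires three-fifths of those present (9,164); 3/5 of 9164 = 5498.40, rounded up to 5499, so 5,499 needed; 5,504 in favor. Satisfied.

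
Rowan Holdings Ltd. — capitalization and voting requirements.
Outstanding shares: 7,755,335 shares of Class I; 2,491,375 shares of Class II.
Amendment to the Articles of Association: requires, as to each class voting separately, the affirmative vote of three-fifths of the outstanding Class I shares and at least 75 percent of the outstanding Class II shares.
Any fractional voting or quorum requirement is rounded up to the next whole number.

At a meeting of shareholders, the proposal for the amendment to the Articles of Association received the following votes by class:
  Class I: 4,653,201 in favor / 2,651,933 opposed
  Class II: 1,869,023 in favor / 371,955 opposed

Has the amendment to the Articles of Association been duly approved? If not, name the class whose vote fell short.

Approved — every class gave the required vote.

Class I: 3/5 of 7755335 = 4653201; 4,653,201 required, 4,653,201 in favor — approved.
Class II: 3/4 of 2491375 = 1868531.25, rounded up to 1868532; 1,868,532 required, 1,869,023 in favor — approved.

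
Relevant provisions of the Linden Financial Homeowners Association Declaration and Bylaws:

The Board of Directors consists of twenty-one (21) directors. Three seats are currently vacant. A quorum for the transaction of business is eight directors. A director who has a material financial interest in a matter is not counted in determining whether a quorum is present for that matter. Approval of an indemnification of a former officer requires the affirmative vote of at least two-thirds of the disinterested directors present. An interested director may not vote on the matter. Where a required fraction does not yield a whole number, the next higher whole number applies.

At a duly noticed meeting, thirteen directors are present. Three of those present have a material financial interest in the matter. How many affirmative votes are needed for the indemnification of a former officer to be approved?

The indemnification of a former officer requires two-thirds of the disinterested directors present (13 − 3 = 10).
2/3 of 10 = 6.67, rounded up to 7.

7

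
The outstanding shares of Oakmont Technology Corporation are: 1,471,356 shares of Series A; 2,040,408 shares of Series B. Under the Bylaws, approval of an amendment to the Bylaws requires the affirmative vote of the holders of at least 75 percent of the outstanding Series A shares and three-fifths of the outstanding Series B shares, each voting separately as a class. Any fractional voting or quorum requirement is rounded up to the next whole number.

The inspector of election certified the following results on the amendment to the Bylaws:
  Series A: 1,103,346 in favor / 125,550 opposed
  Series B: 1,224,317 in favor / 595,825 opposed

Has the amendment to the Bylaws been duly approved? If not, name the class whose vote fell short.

Series A: 3/4 of 1471356 = 1103517; 1,103,517 required, 1,103,346 in favor — not approved.
Series B: 3/5 of 2040408 = 1224244.80, rounded up to 1224245; 1,224,245 required, 1,224,317 in favor — approved.

Not approved — the Series A shares did not give the required vote.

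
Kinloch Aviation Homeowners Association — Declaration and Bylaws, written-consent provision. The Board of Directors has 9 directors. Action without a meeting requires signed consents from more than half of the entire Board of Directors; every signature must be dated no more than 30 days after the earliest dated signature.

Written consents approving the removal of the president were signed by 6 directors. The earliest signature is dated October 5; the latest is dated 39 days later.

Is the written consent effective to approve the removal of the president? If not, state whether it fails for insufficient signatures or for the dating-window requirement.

Signatures required: more than half of 9 — a majority of 9 is 5, so 5 needed; 6 signed. Sufficient.
Dating window: the latest signature is 39 days after the earliest; the limit is 30 days. Outside the window.

Not effective — dating-window requirement not satisfied.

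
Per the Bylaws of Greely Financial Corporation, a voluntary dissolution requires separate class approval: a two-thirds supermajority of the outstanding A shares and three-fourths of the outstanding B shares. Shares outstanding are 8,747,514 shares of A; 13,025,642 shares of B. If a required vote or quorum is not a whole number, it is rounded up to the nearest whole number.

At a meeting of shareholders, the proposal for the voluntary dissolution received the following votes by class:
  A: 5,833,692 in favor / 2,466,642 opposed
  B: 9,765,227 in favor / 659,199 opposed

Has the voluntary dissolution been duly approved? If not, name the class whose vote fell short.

Not approved — the B shares did not give the required vote.

A: 2/3 of 8747514 = 5831676; 5,831,676 required, 5,833,692 in favor — approved.
B: 3/4 of 13025642 = 9769231.50, rounded up to 9769232; 9,769,232 required, 9,765,227 in favor — not approved.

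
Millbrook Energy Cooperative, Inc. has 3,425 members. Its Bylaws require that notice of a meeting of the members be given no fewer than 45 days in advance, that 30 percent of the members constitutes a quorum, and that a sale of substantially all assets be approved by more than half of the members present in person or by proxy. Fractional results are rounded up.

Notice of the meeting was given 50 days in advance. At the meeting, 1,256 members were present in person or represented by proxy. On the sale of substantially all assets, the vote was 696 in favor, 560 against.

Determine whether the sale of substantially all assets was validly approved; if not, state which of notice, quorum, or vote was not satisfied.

Valid — all requirements satisfied.

Notice: 50 days given; 45 required. Satisfied.
Quorum: 30% of 3,425 = 1,027.50, rounded up to 1,028; 1,256 present. Satisfied.
Vote: requires a majority of those present (1,256); a majority of 1256 is 629, so 629 needed; 696 in favor. Satisfied.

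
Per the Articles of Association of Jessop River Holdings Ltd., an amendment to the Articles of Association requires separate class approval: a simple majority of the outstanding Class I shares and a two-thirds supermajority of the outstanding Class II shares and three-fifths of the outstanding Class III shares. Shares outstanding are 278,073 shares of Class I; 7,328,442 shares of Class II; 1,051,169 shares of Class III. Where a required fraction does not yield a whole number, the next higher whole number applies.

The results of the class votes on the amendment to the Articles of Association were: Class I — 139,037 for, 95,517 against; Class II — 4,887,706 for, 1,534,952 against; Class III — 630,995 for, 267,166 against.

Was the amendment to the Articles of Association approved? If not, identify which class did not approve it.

Approved — every class gave the required vote.

Class I: a majority of 278073 is 139037; 139,037 required, 139,037 in favor — approved.
Class II: 2/3 of 7328442 = 4885628; 4,885,628 required, 4,887,706 in favor — approved.
Class III: 3/5 of 1051169 = 630701.40, rounded up to 630702; 630,702 required, 630,995 in favor — approved.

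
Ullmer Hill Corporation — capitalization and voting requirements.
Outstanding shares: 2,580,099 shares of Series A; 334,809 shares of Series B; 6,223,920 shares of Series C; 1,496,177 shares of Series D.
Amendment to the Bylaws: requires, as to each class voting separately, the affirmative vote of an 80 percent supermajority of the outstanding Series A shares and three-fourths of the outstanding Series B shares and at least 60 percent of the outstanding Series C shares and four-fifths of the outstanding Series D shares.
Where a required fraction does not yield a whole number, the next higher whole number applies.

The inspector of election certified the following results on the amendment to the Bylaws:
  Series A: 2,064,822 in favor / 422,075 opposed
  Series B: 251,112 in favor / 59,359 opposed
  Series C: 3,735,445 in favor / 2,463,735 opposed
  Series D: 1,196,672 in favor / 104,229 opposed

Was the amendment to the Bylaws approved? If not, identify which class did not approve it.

Not approved — the Series D shares did not give the required vote.

Series A: 4/5 of 2580099 = 2064079.20, rounded up to 2064080; 2,064,080 required, 2,064,822 in favor — approved.
Series B: 3/4 of 334809 = 251106.75, rounded up to 251107; 251,107 required, 251,112 in favor — approved.
Series C: 3/5 of 6223920 = 3734352; 3,734,352 required, 3,735,445 in favor — approved.
Series D: 4/5 of 1496177 = 1196941.60, rounded up to 1196942; 1,196,942 required, 1,196,672 in favor — not approved.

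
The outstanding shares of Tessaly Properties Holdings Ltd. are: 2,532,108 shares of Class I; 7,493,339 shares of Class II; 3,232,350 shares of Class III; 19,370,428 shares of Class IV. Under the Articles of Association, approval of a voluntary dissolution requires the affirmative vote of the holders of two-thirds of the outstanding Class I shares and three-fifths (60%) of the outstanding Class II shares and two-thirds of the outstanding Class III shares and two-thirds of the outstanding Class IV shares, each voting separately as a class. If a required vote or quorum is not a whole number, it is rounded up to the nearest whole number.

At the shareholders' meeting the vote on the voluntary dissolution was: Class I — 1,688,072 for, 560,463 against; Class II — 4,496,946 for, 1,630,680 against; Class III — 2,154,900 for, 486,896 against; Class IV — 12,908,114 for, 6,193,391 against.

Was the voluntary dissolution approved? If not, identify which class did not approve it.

Class I: 2/3 of 2532108 = 1688072; 1,688,072 required, 1,688,072 in favor — approved.
Class II: 3/5 of 7493339 = 4496003.40, rounded up to 4496004; 4,496,004 required, 4,496,946 in favor — approved.
Class III: 2/3 of 3232350 = 2154900; 2,154,900 required, 2,154,900 in favor — approved.
Class IV: 2/3 of 19370428 = 12913618.67, rounded up to 12913619; 12,913,619 required, 12,908,114 in favor — not approved.

Not approved — the Class IV shares did not give the required vote.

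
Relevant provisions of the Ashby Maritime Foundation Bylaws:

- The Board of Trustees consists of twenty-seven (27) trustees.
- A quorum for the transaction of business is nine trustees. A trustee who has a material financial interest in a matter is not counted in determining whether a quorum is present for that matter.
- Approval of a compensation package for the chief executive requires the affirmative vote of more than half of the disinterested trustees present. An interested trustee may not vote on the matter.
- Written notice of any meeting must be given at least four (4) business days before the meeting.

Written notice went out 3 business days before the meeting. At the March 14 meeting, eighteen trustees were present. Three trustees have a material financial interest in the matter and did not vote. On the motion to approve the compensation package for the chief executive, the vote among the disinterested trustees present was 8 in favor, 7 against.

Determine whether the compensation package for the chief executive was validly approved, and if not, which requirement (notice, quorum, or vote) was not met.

Invalid — notice requirement not satisfied.

Notice: 3 business days given; 4 required (3 < 4). Not satisfied.
Quorum: 18 present, but the 3 interested trustees do not count, leaving 15. Quorum is 9. Satisfied.
Vote: the compensation package for the chief executive requires a majority of the disinterested trustees present (18 − 3 = 15). A majority of 15 is 8, so 8 affirmative votes are needed; 8 voted in favor. Satisfied.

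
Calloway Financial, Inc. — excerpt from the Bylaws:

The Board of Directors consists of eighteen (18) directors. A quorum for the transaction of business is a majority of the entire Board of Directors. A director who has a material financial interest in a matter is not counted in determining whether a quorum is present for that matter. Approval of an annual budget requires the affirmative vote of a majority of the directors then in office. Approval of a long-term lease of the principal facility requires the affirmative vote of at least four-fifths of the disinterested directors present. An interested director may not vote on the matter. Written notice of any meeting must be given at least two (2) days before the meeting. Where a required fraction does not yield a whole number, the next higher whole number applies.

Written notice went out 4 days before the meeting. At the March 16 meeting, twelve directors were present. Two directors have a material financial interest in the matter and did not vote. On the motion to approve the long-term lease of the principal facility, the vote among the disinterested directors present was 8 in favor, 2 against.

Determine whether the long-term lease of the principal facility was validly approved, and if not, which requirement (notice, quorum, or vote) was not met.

Notice: 4 days given; 2 required (4 ≥ 2). Satisfied.
Quorum: 12 present, but the 2 interested directors do not count, leaving 10. Quorum is 10. Satisfied.
Vote: the long-term lease of the principal facility requires four-fifths of the disinterested directors present (12 − 2 = 10). 4/5 of 10 = 8, so 8 affirmative votes are needed; 8 voted in favor. Satisfied.

Valid — all requirements satisfied.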